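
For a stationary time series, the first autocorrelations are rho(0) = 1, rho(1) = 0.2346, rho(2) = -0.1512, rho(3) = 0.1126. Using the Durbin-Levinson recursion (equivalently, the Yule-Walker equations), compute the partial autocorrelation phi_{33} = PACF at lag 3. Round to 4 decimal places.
\phi_{33} = 0.2300

The PACF at lag k is phi_{kk}, the last component of the solution
to the Yule-Walker system G_k phi = r_k where
  (G_k)_{ij} = rho(|i - j|), (r_k)_i = rho(i), i,j = 1..k.
Equivalently, Durbin-Levinson gives phi_{kk} iteratively:
  phi_{11} = rho(1)
  phi_{kk} = [rho(k) - sum_{j=1..k-1} phi_{k-1,j} rho(k-j)]
            / [1 - sum_{j=1..k-1} phi_{k-1,j} rho(j)],
  phi_{k,j} = phi_{k-1,j} - phi_{kk} phi_{k-1,k-j},  j = 1..k-1.
Step k = 1:
  phi_11 = rho(1) = 0.2346.
Step k = 2:
  phi_22 = [rho(2) - phi_11 rho(1)] / [1 - phi_11 rho(1)] = [-0.1512 - (0.2346)(0.2346)] / [1 - (0.2346)(0.2346)]
         = -0.20623716 / 0.94496284 = -0.218249.
  Update: phi_21 = phi_11 - phi_22 phi_11 = 0.2346 - (-0.218249)(0.2346) = 0.285801.
Step k = 3:
  phi_33 = [rho(3) - phi_21 rho(2) - phi_22 rho(1)] / [1 - phi_21 rho(1) - phi_22 rho(2)]
    numerator   = 0.1126 - (0.285801)(-0.1512) - (-0.218249)(0.2346) = 0.20701435
    denominator = 1 - (0.285801)(0.2346) - (-0.218249)(-0.1512) = 0.89995179
  phi_33 = 0.20701435 / 0.89995179 = 0.23.
Therefore phi_{33} = 0.2300.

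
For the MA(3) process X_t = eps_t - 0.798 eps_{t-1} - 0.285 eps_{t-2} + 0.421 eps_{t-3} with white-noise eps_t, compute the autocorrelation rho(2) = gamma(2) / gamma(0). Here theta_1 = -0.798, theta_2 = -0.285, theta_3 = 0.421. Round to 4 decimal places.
\rho(2) = -0.3276

For an MA(q) process with theta_0 = 1, the autocovariance is
  gamma(k) = sigma^2 * sum_{i=0..q-k} theta_i * theta_{i+k},
and rho(k) = gamma(k) / gamma(0). Sigma^2 cancels.
  numerator   = (1)*(-0.285) + (-0.798)*(0.421) = -0.620958.
  denominator = (1)^2 + (-0.798)^2 + (-0.285)^2 + (0.421)^2 = 1.89527.
  rho(2) = -0.620958 / 1.89527 = -0.3276.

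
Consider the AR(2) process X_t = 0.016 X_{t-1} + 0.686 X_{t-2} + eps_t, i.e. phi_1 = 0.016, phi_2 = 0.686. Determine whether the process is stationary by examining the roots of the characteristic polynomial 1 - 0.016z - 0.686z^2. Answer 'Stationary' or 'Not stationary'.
\text{Stationary}

The AR(p) characteristic polynomial is P(z) = 1 - 0.016z - 0.686z^2.
Stationarity requires all roots to lie outside the unit circle, i.e. |z| > 1 for every root.
Set 1 + (-0.016) z + (-0.686) z^2 = 0, i.e. a z^2 + b z + c = 0 with a = -0.686, b = -0.016, c = 1.
Discriminant D = b^2 - 4ac = (-0.016)^2 - 4*(-0.686)*1 = 0.000256 - (-2.744) = 2.744256.
D >= 0, so the roots are real: z = (-b +/- sqrt(D)) / (2a) = (0.016 +/- 1.65658) / (-1.372).
  z_1 = (0.016 + 1.65658) / (-1.372) = -1.2191,   |z_1| = 1.2191.
  z_2 = (0.016 - 1.65658) / (-1.372) = 1.1958,   |z_2| = 1.1958.
Moduli of all roots: 1.2191, 1.1958.
All moduli strictly greater than 1? Yes.
Verdict: Stationary.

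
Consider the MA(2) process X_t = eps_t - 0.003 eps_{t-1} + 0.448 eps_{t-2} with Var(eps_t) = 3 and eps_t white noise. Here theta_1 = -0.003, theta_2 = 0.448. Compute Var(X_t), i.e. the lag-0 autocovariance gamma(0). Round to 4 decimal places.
\gamma(0) = 3.6021

For an MA(q) process X_t = eps_t + sum_i theta_i eps_{t-i} with
Var(eps_t) = sigma^2, the variance is
  gamma(0) = sigma^2 * (1 + sum_i theta_i^2).
  sum_i theta_i^2 = (-0.003)^2 + (0.448)^2 = 0.000009 + 0.200704 = 0.200713.
  gamma(0) = 3 * (1 + 0.200713) = 3 * 1.200713 = 3.602139, which rounds to 3.6021.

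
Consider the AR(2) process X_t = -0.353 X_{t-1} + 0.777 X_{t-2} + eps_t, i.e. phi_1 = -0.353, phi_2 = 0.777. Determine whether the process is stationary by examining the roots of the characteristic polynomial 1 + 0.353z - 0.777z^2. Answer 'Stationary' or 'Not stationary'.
\text{Not stationary}

The AR(p) characteristic polynomial is P(z) = 1 + 0.353z - 0.777z^2.
Stationarity requires all roots to lie outside the unit circle, i.e. |z| > 1 for every root.
Set 1 + (0.353) z + (-0.777) z^2 = 0, i.e. a z^2 + b z + c = 0 with a = -0.777, b = 0.353, c = 1.
Discriminant D = b^2 - 4ac = (0.353)^2 - 4*(-0.777)*1 = 0.124609 - (-3.108) = 3.232609.
D >= 0, so the roots are real: z = (-b +/- sqrt(D)) / (2a) = (-0.353 +/- 1.797946) / (-1.554).
  z_1 = (-0.353 + 1.797946) / (-1.554) = -0.9298,   |z_1| = 0.9298.
  z_2 = (-0.353 - 1.797946) / (-1.554) = 1.3841,   |z_2| = 1.3841.
Moduli of all roots: 0.9298, 1.3841.
All moduli strictly greater than 1? No.
Verdict: Not stationary.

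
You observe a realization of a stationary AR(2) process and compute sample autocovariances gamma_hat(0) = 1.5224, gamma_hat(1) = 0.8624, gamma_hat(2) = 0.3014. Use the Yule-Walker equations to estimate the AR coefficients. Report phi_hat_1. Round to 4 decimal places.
\hat\phi_{1} = 0.6690

The Yule-Walker equations for an AR(p) process read, in matrix form,
  Gamma_p phi = r_p,   with   (Gamma_p)_{ij} = gamma(|i - j|),
                       (r_p)_i = gamma(i),   i,j = 1..p.
Substitute the sample gammas (Toeplitz matrix and right-hand side of size 2):
  Gamma_p = [[1.5224, 0.8624], [0.8624, 1.5224]]
  r_p     = [0.8624, 0.3014]
Written out:
  1.5224 phi_1 + 0.8624 phi_2 = 0.8624
  0.8624 phi_1 + 1.5224 phi_2 = 0.3014
Solve by Cramer's rule:
  det = gamma(0)^2 - gamma(1)^2 = (1.5224)^2 - (0.8624)^2 = 2.31770176 - 0.74373376 = 1.573968
  phi_hat_1 = [gamma(1) gamma(0) - gamma(1) gamma(2)] / det = [(0.8624)(1.5224) - (0.8624)(0.3014)] / 1.573968 = 1.0529904 / 1.573968 = 0.669
  phi_hat_2 = [gamma(0) gamma(2) - gamma(1)^2] / det = [(1.5224)(0.3014) - (0.8624)^2] / 1.573968 = -0.2848824 / 1.573968 = -0.181
So phi_hat = [0.6690, -0.1810].
Therefore phi_hat_1 = 0.6690.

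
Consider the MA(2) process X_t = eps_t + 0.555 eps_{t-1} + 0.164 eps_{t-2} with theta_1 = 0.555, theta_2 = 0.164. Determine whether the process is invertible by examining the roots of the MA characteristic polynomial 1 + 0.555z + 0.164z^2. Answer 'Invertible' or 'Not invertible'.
\text{Invertible}

The MA(q) characteristic polynomial is P(z) = 1 + 0.555z + 0.164z^2.
Invertibility requires all roots to lie outside the unit circle, i.e. |z| > 1 for every root.
Set 1 + (0.555) z + (0.164) z^2 = 0, i.e. a z^2 + b z + c = 0 with a = 0.164, b = 0.555, c = 1.
Discriminant D = b^2 - 4ac = (0.555)^2 - 4*(0.164)*1 = 0.308025 - (0.656) = -0.347975.
D < 0, so the roots are the complex-conjugate pair z = (-b +/- i sqrt(-D)) / (2a) = -1.6921 +/- 1.7985i.
For a conjugate pair |z|^2 = z * conj(z) = (product of roots) = c/a = 1/(0.164) = 6.097561, so |z| = sqrt(6.097561) = 2.4693 for both roots.
Moduli of all roots: 2.4693, 2.4693.
All moduli strictly greater than 1? Yes.
Verdict: Invertible.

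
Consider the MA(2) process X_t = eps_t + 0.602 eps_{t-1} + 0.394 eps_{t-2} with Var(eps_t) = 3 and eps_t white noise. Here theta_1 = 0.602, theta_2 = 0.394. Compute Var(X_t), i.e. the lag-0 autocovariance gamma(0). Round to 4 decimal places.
\gamma(0) = 4.5529

For an MA(q) process X_t = eps_t + sum_i theta_i eps_{t-i} with
Var(eps_t) = sigma^2, the variance is
  gamma(0) = sigma^2 * (1 + sum_i theta_i^2).
  sum_i theta_i^2 = (0.602)^2 + (0.394)^2 = 0.362404 + 0.155236 = 0.51764.
  gamma(0) = 3 * (1 + 0.51764) = 3 * 1.51764 = 4.55292, which rounds to 4.5529.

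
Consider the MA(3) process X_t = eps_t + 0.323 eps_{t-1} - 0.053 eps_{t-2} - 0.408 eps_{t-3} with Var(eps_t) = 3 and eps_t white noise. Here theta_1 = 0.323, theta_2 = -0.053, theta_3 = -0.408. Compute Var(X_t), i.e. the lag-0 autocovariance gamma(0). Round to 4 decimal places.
\gamma(0) = 3.8208

For an MA(q) process X_t = eps_t + sum_i theta_i eps_{t-i} with
Var(eps_t) = sigma^2, the variance is
  gamma(0) = sigma^2 * (1 + sum_i theta_i^2).
  sum_i theta_i^2 = (0.323)^2 + (-0.053)^2 + (-0.408)^2 = 0.104329 + 0.002809 + 0.166464 = 0.273602.
  gamma(0) = 3 * (1 + 0.273602) = 3 * 1.273602 = 3.820806, which rounds to 3.8208.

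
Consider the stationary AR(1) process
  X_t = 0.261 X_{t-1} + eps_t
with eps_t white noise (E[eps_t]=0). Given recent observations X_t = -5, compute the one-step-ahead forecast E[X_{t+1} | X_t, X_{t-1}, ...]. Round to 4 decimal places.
E[X_{t+1} \mid \mathcal F_t] = -1.3050

For an AR(p) model X_t = c + sum_i phi_i X_{t-i} + eps_t, the
one-step-ahead conditional mean is
  E[X_{t+1} | X_t, ...] = c + sum_i phi_i X_{t+1-i}.
Substitute known values:
  E[X_{t+1} | ...] = (0.261) * (-5)
                   = -1.3050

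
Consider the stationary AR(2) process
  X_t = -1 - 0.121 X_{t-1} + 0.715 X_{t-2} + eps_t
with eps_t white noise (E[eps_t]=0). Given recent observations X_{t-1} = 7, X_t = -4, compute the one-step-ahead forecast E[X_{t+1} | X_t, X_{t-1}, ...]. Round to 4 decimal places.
E[X_{t+1} \mid \mathcal F_t] = 4.4890

For an AR(p) model X_t = c + sum_i phi_i X_{t-i} + eps_t, the
one-step-ahead conditional mean is
  E[X_{t+1} | X_t, ...] = c + sum_i phi_i X_{t+1-i}.
Substitute known values:
  E[X_{t+1} | ...] = -1 + (-0.121) * (-4) + (0.715) * (7)
                   = 4.4890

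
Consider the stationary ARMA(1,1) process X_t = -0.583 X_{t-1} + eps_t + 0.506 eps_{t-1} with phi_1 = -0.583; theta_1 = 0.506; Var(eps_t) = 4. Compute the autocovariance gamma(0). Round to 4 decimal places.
\gamma(0) = 4.0359

Multiply the model equation by X_{t-k} and take expectations. With theta_0 = psi_0 = 1 and psi_j the MA(infinity) weights, this gives
  gamma(k) - sum_i phi_i gamma(k-i) = c_k,
  c_k = sigma^2 * sum_{j=k..q} theta_j psi_{j-k}   (c_k = 0 for k > q),
using gamma(-m) = gamma(m).
psi-weights needed (psi_j = theta_j + sum_i phi_i psi_{j-i}):
  psi_1 = theta_1 + phi_1 = 0.506 + (-0.583) = -0.077
Right-hand sides:
  c_0 = sigma^2 (1 + theta_1 psi_1) = 4 * (1 + (0.506)(-0.077)) = 4 * 0.961038 = 3.844152
  c_1 = sigma^2 theta_1 = 4 * (0.506) = 2.024
  c_2 = 0
Equations for k = 0 and k = 1 (AR order 1):
  gamma(0) = phi_1 gamma(1) + c_0
  gamma(1) = phi_1 gamma(0) + c_1
Substituting the second into the first: gamma(0) (1 - phi_1^2) = c_0 + phi_1 c_1, so
  gamma(0) = (c_0 + phi_1 c_1) / (1 - phi_1^2) = (3.844152 + (-0.583)(2.024)) / (1 - (-0.583)^2) = 2.66416 / 0.660111 = 4.035927.
Therefore gamma(0) = 4.0359 (to 4 decimal places).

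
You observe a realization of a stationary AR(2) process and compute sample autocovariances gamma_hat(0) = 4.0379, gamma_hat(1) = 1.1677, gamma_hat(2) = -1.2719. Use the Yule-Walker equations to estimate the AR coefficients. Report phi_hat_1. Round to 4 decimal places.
\hat\phi_{1} = 0.4150

The Yule-Walker equations for an AR(p) process read, in matrix form,
  Gamma_p phi = r_p,   with   (Gamma_p)_{ij} = gamma(|i - j|),
                       (r_p)_i = gamma(i),   i,j = 1..p.
Substitute the sample gammas (Toeplitz matrix and right-hand side of size 2):
  Gamma_p = [[4.0379, 1.1677], [1.1677, 4.0379]]
  r_p     = [1.1677, -1.2719]
Written out:
  4.0379 phi_1 + 1.1677 phi_2 = 1.1677
  1.1677 phi_1 + 4.0379 phi_2 = -1.2719
Solve by Cramer's rule:
  det = gamma(0)^2 - gamma(1)^2 = (4.0379)^2 - (1.1677)^2 = 16.30463641 - 1.36352329 = 14.94111312
  phi_hat_1 = [gamma(1) gamma(0) - gamma(1) gamma(2)] / det = [(1.1677)(4.0379) - (1.1677)(-1.2719)] / 14.94111312 = 6.20025346 / 14.94111312 = 0.415
  phi_hat_2 = [gamma(0) gamma(2) - gamma(1)^2] / det = [(4.0379)(-1.2719) - (1.1677)^2] / 14.94111312 = -6.4993283 / 14.94111312 = -0.435
So phi_hat = [0.4150, -0.4350].
Therefore phi_hat_1 = 0.4150.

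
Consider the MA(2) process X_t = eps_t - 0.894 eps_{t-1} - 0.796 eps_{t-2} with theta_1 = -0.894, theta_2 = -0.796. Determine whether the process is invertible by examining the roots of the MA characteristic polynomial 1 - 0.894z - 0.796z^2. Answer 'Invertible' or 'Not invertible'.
\text{Not invertible}

The MA(q) characteristic polynomial is P(z) = 1 - 0.894z - 0.796z^2.
Invertibility requires all roots to lie outside the unit circle, i.e. |z| > 1 for every root.
Set 1 + (-0.894) z + (-0.796) z^2 = 0, i.e. a z^2 + b z + c = 0 with a = -0.796, b = -0.894, c = 1.
Discriminant D = b^2 - 4ac = (-0.894)^2 - 4*(-0.796)*1 = 0.799236 - (-3.184) = 3.983236.
D >= 0, so the roots are real: z = (-b +/- sqrt(D)) / (2a) = (0.894 +/- 1.995805) / (-1.592).
  z_1 = (0.894 + 1.995805) / (-1.592) = -1.8152,   |z_1| = 1.8152.
  z_2 = (0.894 - 1.995805) / (-1.592) = 0.6921,   |z_2| = 0.6921.
Moduli of all roots: 1.8152, 0.6921.
All moduli strictly greater than 1? No.
Verdict: Not invertible.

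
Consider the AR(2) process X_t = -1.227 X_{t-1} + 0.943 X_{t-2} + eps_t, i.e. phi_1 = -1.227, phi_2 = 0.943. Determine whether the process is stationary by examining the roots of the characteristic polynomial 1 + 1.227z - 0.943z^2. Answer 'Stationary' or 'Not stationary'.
\text{Not stationary}

The AR(p) characteristic polynomial is P(z) = 1 + 1.227z - 0.943z^2.
Stationarity requires all roots to lie outside the unit circle, i.e. |z| > 1 for every root.
Set 1 + (1.227) z + (-0.943) z^2 = 0, i.e. a z^2 + b z + c = 0 with a = -0.943, b = 1.227, c = 1.
Discriminant D = b^2 - 4ac = (1.227)^2 - 4*(-0.943)*1 = 1.505529 - (-3.772) = 5.277529.
D >= 0, so the roots are real: z = (-b +/- sqrt(D)) / (2a) = (-1.227 +/- 2.297287) / (-1.886).
  z_1 = (-1.227 + 2.297287) / (-1.886) = -0.5675,   |z_1| = 0.5675.
  z_2 = (-1.227 - 2.297287) / (-1.886) = 1.8687,   |z_2| = 1.8687.
Moduli of all roots: 0.5675, 1.8687.
All moduli strictly greater than 1? No.
Verdict: Not stationary.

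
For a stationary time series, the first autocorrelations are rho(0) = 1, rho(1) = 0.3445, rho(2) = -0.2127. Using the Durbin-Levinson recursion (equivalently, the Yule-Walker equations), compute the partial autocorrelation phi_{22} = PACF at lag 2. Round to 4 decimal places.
\phi_{22} = -0.3760

The PACF at lag k is phi_{kk}, the last component of the solution
to the Yule-Walker system G_k phi = r_k where
  (G_k)_{ij} = rho(|i - j|), (r_k)_i = rho(i), i,j = 1..k.
Equivalently, Durbin-Levinson gives phi_{kk} iteratively:
  phi_{11} = rho(1)
  phi_{kk} = [rho(k) - sum_{j=1..k-1} phi_{k-1,j} rho(k-j)]
            / [1 - sum_{j=1..k-1} phi_{k-1,j} rho(j)],
  phi_{k,j} = phi_{k-1,j} - phi_{kk} phi_{k-1,k-j},  j = 1..k-1.
Step k = 1:
  phi_11 = rho(1) = 0.3445.
Step k = 2:
  phi_22 = [rho(2) - phi_11 rho(1)] / [1 - phi_11 rho(1)] = [-0.2127 - (0.3445)(0.3445)] / [1 - (0.3445)(0.3445)]
         = -0.33138025 / 0.88131975 = -0.376.
Therefore phi_{22} = -0.3760.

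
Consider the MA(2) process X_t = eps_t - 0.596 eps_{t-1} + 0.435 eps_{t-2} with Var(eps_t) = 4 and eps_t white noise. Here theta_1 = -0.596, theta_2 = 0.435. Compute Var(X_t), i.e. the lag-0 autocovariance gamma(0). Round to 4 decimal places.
\gamma(0) = 6.1778

For an MA(q) process X_t = eps_t + sum_i theta_i eps_{t-i} with
Var(eps_t) = sigma^2, the variance is
  gamma(0) = sigma^2 * (1 + sum_i theta_i^2).
  sum_i theta_i^2 = (-0.596)^2 + (0.435)^2 = 0.355216 + 0.189225 = 0.544441.
  gamma(0) = 4 * (1 + 0.544441) = 4 * 1.544441 = 6.177764, which rounds to 6.1778.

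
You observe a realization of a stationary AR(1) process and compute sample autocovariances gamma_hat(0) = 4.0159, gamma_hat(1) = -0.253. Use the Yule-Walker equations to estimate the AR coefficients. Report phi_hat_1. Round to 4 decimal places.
\hat\phi_{1} = -0.0630

The Yule-Walker equations for an AR(p) process read, in matrix form,
  Gamma_p phi = r_p,   with   (Gamma_p)_{ij} = gamma(|i - j|),
                       (r_p)_i = gamma(i),   i,j = 1..p.
Substitute the sample gammas (Toeplitz matrix and right-hand side of size 1):
  Gamma_p = [[4.0159]]
  r_p     = [-0.253]
With p = 1 this is the single equation gamma(0) phi_1 = gamma(1):
  phi_hat_1 = gamma(1) / gamma(0) = -0.253 / 4.0159 = -0.0630.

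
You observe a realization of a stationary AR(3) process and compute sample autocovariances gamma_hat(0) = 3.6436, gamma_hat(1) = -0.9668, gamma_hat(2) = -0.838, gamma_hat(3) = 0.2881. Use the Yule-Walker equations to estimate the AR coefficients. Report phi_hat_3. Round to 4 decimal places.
\hat\phi_{3} = -0.1050

The Yule-Walker equations for an AR(p) process read, in matrix form,
  Gamma_p phi = r_p,   with   (Gamma_p)_{ij} = gamma(|i - j|),
                       (r_p)_i = gamma(i),   i,j = 1..p.
Substitute the sample gammas (Toeplitz matrix and right-hand side of size 3):
  Gamma_p = [[3.6436, -0.9668, -0.838], [-0.9668, 3.6436, -0.9668], [-0.838, -0.9668, 3.6436]]
  r_p     = [-0.9668, -0.838, 0.2881]
Written out (R1..R3):
  (R1) 3.6436 phi_1 - 0.9668 phi_2 - 0.838 phi_3 = -0.9668
  (R2) -0.9668 phi_1 + 3.6436 phi_2 - 0.9668 phi_3 = -0.838
  (R3) -0.838 phi_1 - 0.9668 phi_2 + 3.6436 phi_3 = 0.2881
Gaussian elimination:
  R2 <- R2 - (-0.9668/3.6436) R1 = R2 - (-0.265342) R1:  3.387067 phi_2 - 1.189157 phi_3 = -1.094533
  R3 <- R3 - (-0.838/3.6436) R1 = R3 - (-0.229992) R1:  -1.189157 phi_2 + 3.450866 phi_3 = 0.065743
  R3 <- R3 - (-1.189157/3.387067) R2 = R3 - (-0.351087) R2:  3.033369 phi_3 = -0.318533
Back-substitution:
  phi_hat_3 = -0.318533 / 3.033369 = -0.10501
  phi_hat_2 = (-1.094533 - (-1.189157)(-0.10501)) / 3.387067 = -0.360018
  phi_hat_1 = (-0.9668 - (-0.9668)(-0.360018) - (-0.838)(-0.10501)) / 3.6436 = -0.385021
So phi_hat = [-0.3850, -0.3600, -0.1050].
Therefore phi_hat_3 = -0.1050.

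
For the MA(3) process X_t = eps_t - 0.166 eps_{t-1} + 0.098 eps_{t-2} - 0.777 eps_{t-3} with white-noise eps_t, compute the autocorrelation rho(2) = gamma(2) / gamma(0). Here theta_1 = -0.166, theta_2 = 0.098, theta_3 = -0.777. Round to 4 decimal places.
\rho(2) = 0.1383

For an MA(q) process with theta_0 = 1, the autocovariance is
  gamma(k) = sigma^2 * sum_{i=0..q-k} theta_i * theta_{i+k},
and rho(k) = gamma(k) / gamma(0). Sigma^2 cancels.
  numerator   = (1)*(0.098) + (-0.166)*(-0.777) = 0.226982.
  denominator = (1)^2 + (-0.166)^2 + (0.098)^2 + (-0.777)^2 = 1.640889.
  rho(2) = 0.226982 / 1.640889 = 0.1383.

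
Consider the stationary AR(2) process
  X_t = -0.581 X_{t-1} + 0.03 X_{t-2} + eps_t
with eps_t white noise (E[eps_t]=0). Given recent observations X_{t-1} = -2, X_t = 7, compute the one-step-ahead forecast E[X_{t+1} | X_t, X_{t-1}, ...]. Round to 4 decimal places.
E[X_{t+1} \mid \mathcal F_t] = -4.1270

For an AR(p) model X_t = c + sum_i phi_i X_{t-i} + eps_t, the
one-step-ahead conditional mean is
  E[X_{t+1} | X_t, ...] = c + sum_i phi_i X_{t+1-i}.
Substitute known values:
  E[X_{t+1} | ...] = (-0.581) * (7) + (0.03) * (-2)
                   = -4.1270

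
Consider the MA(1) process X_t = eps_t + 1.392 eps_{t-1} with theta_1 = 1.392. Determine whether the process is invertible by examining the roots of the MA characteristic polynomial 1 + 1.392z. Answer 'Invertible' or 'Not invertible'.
\text{Not invertible}

The MA(q) characteristic polynomial is P(z) = 1 + 1.392z.
Invertibility requires all roots to lie outside the unit circle, i.e. |z| > 1 for every root.
This is linear in z: 1 + (1.392) z = 0  =>  z = -1/(1.392) = -0.718391,  |z| = 0.718391.
Moduli of all roots: 0.7184.
All moduli strictly greater than 1? No.
Verdict: Not invertible.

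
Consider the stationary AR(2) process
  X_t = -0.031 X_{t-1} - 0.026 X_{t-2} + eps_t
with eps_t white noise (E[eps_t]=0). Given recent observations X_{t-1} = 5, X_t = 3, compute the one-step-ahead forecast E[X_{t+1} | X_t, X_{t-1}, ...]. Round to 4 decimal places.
E[X_{t+1} \mid \mathcal F_t] = -0.2230

For an AR(p) model X_t = c + sum_i phi_i X_{t-i} + eps_t, the
one-step-ahead conditional mean is
  E[X_{t+1} | X_t, ...] = c + sum_i phi_i X_{t+1-i}.
Substitute known values:
  E[X_{t+1} | ...] = (-0.031) * (3) + (-0.026) * (5)
                   = -0.2230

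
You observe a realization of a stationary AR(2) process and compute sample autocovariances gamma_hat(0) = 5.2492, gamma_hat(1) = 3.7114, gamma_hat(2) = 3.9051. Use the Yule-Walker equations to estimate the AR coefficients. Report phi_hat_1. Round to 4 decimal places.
\hat\phi_{1} = 0.3620

The Yule-Walker equations for an AR(p) process read, in matrix form,
  Gamma_p phi = r_p,   with   (Gamma_p)_{ij} = gamma(|i - j|),
                       (r_p)_i = gamma(i),   i,j = 1..p.
Substitute the sample gammas (Toeplitz matrix and right-hand side of size 2):
  Gamma_p = [[5.2492, 3.7114], [3.7114, 5.2492]]
  r_p     = [3.7114, 3.9051]
Written out:
  5.2492 phi_1 + 3.7114 phi_2 = 3.7114
  3.7114 phi_1 + 5.2492 phi_2 = 3.9051
Solve by Cramer's rule:
  det = gamma(0)^2 - gamma(1)^2 = (5.2492)^2 - (3.7114)^2 = 27.55410064 - 13.77448996 = 13.77961068
  phi_hat_1 = [gamma(1) gamma(0) - gamma(1) gamma(2)] / det = [(3.7114)(5.2492) - (3.7114)(3.9051)] / 13.77961068 = 4.98849274 / 13.77961068 = 0.362
  phi_hat_2 = [gamma(0) gamma(2) - gamma(1)^2] / det = [(5.2492)(3.9051) - (3.7114)^2] / 13.77961068 = 6.72416096 / 13.77961068 = 0.488
So phi_hat = [0.3620, 0.4880].
Therefore phi_hat_1 = 0.3620.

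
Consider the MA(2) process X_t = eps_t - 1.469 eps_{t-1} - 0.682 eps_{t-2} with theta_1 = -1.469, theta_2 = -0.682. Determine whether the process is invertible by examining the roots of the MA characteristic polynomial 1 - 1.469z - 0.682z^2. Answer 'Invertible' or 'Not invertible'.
\text{Not invertible}

The MA(q) characteristic polynomial is P(z) = 1 - 1.469z - 0.682z^2.
Invertibility requires all roots to lie outside the unit circle, i.e. |z| > 1 for every root.
Set 1 + (-1.469) z + (-0.682) z^2 = 0, i.e. a z^2 + b z + c = 0 with a = -0.682, b = -1.469, c = 1.
Discriminant D = b^2 - 4ac = (-1.469)^2 - 4*(-0.682)*1 = 2.157961 - (-2.728) = 4.885961.
D >= 0, so the roots are real: z = (-b +/- sqrt(D)) / (2a) = (1.469 +/- 2.210421) / (-1.364).
  z_1 = (1.469 + 2.210421) / (-1.364) = -2.6975,   |z_1| = 2.6975.
  z_2 = (1.469 - 2.210421) / (-1.364) = 0.5436,   |z_2| = 0.5436.
Moduli of all roots: 2.6975, 0.5436.
All moduli strictly greater than 1? No.
Verdict: Not invertible.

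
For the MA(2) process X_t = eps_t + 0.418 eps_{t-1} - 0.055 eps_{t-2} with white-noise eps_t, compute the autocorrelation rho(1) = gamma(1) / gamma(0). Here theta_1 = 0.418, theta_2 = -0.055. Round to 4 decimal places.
\rho(1) = 0.3354

For an MA(q) process with theta_0 = 1, the autocovariance is
  gamma(k) = sigma^2 * sum_{i=0..q-k} theta_i * theta_{i+k},
and rho(k) = gamma(k) / gamma(0). Sigma^2 cancels.
  numerator   = (1)*(0.418) + (0.418)*(-0.055) = 0.39501.
  denominator = (1)^2 + (0.418)^2 + (-0.055)^2 = 1.177749.
  rho(1) = 0.39501 / 1.177749 = 0.3354.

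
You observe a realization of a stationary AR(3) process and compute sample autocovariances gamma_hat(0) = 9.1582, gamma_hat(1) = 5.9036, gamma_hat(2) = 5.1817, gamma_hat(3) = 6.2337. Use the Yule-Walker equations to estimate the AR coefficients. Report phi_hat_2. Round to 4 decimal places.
\hat\phi_{2} = 0.0430

The Yule-Walker equations for an AR(p) process read, in matrix form,
  Gamma_p phi = r_p,   with   (Gamma_p)_{ij} = gamma(|i - j|),
                       (r_p)_i = gamma(i),   i,j = 1..p.
Substitute the sample gammas (Toeplitz matrix and right-hand side of size 3):
  Gamma_p = [[9.1582, 5.9036, 5.1817], [5.9036, 9.1582, 5.9036], [5.1817, 5.9036, 9.1582]]
  r_p     = [5.9036, 5.1817, 6.2337]
Written out (R1..R3):
  (R1) 9.1582 phi_1 + 5.9036 phi_2 + 5.1817 phi_3 = 5.9036
  (R2) 5.9036 phi_1 + 9.1582 phi_2 + 5.9036 phi_3 = 5.1817
  (R3) 5.1817 phi_1 + 5.9036 phi_2 + 9.1582 phi_3 = 6.2337
Gaussian elimination:
  R2 <- R2 - (5.9036/9.1582) R1 = R2 - (0.644624) R1:  5.352595 phi_2 + 2.563349 phi_3 = 1.376095
  R3 <- R3 - (5.1817/9.1582) R1 = R3 - (0.565799) R1:  2.563349 phi_2 + 6.2264 phi_3 = 2.893449
  R3 <- R3 - (2.563349/5.352595) R2 = R3 - (0.478898) R2:  4.998816 phi_3 = 2.23444
Back-substitution:
  phi_hat_3 = 2.23444 / 4.998816 = 0.446994
  phi_hat_2 = (1.376095 - (2.563349)(0.446994)) / 5.352595 = 0.043025
  phi_hat_1 = (5.9036 - (5.9036)(0.043025) - (5.1817)(0.446994)) / 9.1582 = 0.363981
So phi_hat = [0.3640, 0.0430, 0.4470].
Therefore phi_hat_2 = 0.0430.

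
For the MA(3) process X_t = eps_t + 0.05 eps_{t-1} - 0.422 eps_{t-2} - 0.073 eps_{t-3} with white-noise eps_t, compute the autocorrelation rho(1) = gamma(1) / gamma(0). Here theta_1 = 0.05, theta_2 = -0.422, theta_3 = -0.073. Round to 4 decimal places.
\rho(1) = 0.0503

For an MA(q) process with theta_0 = 1, the autocovariance is
  gamma(k) = sigma^2 * sum_{i=0..q-k} theta_i * theta_{i+k},
and rho(k) = gamma(k) / gamma(0). Sigma^2 cancels.
  numerator   = (1)*(0.05) + (0.05)*(-0.422) + (-0.422)*(-0.073) = 0.059706.
  denominator = (1)^2 + (0.05)^2 + (-0.422)^2 + (-0.073)^2 = 1.185913.
  rho(1) = 0.059706 / 1.185913 = 0.0503.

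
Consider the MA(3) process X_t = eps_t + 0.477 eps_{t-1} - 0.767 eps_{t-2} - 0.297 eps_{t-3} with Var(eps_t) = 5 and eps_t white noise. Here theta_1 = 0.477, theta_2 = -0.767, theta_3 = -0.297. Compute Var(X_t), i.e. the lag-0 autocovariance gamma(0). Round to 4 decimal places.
\gamma(0) = 9.5201

For an MA(q) process X_t = eps_t + sum_i theta_i eps_{t-i} with
Var(eps_t) = sigma^2, the variance is
  gamma(0) = sigma^2 * (1 + sum_i theta_i^2).
  sum_i theta_i^2 = (0.477)^2 + (-0.767)^2 + (-0.297)^2 = 0.227529 + 0.588289 + 0.088209 = 0.904027.
  gamma(0) = 5 * (1 + 0.904027) = 5 * 1.904027 = 9.520135, which rounds to 9.5201.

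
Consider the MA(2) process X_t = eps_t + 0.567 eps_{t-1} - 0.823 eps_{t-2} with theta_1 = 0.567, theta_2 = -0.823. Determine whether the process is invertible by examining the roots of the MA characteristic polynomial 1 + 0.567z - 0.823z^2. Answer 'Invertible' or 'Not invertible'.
\text{Not invertible}

The MA(q) characteristic polynomial is P(z) = 1 + 0.567z - 0.823z^2.
Invertibility requires all roots to lie outside the unit circle, i.e. |z| > 1 for every root.
Set 1 + (0.567) z + (-0.823) z^2 = 0, i.e. a z^2 + b z + c = 0 with a = -0.823, b = 0.567, c = 1.
Discriminant D = b^2 - 4ac = (0.567)^2 - 4*(-0.823)*1 = 0.321489 - (-3.292) = 3.613489.
D >= 0, so the roots are real: z = (-b +/- sqrt(D)) / (2a) = (-0.567 +/- 1.900918) / (-1.646).
  z_1 = (-0.567 + 1.900918) / (-1.646) = -0.8104,   |z_1| = 0.8104.
  z_2 = (-0.567 - 1.900918) / (-1.646) = 1.4993,   |z_2| = 1.4993.
Moduli of all roots: 0.8104, 1.4993.
All moduli strictly greater than 1? No.
Verdict: Not invertible.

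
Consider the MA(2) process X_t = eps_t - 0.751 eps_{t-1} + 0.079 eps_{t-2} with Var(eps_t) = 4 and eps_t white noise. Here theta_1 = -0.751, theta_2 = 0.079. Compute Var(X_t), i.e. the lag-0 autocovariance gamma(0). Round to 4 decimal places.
\gamma(0) = 6.2810

For an MA(q) process X_t = eps_t + sum_i theta_i eps_{t-i} with
Var(eps_t) = sigma^2, the variance is
  gamma(0) = sigma^2 * (1 + sum_i theta_i^2).
  sum_i theta_i^2 = (-0.751)^2 + (0.079)^2 = 0.564001 + 0.006241 = 0.570242.
  gamma(0) = 4 * (1 + 0.570242) = 4 * 1.570242 = 6.280968, which rounds to 6.2810.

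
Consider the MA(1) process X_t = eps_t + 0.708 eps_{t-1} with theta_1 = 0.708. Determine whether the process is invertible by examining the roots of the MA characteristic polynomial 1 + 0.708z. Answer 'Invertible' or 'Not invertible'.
\text{Invertible}

The MA(q) characteristic polynomial is P(z) = 1 + 0.708z.
Invertibility requires all roots to lie outside the unit circle, i.e. |z| > 1 for every root.
This is linear in z: 1 + (0.708) z = 0  =>  z = -1/(0.708) = -1.412429,  |z| = 1.412429.
Moduli of all roots: 1.4124.
All moduli strictly greater than 1? Yes.
Verdict: Invertible.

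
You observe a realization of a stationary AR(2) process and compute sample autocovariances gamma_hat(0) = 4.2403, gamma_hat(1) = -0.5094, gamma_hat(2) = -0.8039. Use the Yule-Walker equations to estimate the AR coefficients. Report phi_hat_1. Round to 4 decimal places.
\hat\phi_{1} = -0.1450

The Yule-Walker equations for an AR(p) process read, in matrix form,
  Gamma_p phi = r_p,   with   (Gamma_p)_{ij} = gamma(|i - j|),
                       (r_p)_i = gamma(i),   i,j = 1..p.
Substitute the sample gammas (Toeplitz matrix and right-hand side of size 2):
  Gamma_p = [[4.2403, -0.5094], [-0.5094, 4.2403]]
  r_p     = [-0.5094, -0.8039]
Written out:
  4.2403 phi_1 - 0.5094 phi_2 = -0.5094
  -0.5094 phi_1 + 4.2403 phi_2 = -0.8039
Solve by Cramer's rule:
  det = gamma(0)^2 - gamma(1)^2 = (4.2403)^2 - (-0.5094)^2 = 17.98014409 - 0.25948836 = 17.72065573
  phi_hat_1 = [gamma(1) gamma(0) - gamma(1) gamma(2)] / det = [(-0.5094)(4.2403) - (-0.5094)(-0.8039)] / 17.72065573 = -2.56951548 / 17.72065573 = -0.145
  phi_hat_2 = [gamma(0) gamma(2) - gamma(1)^2] / det = [(4.2403)(-0.8039) - (-0.5094)^2] / 17.72065573 = -3.66826553 / 17.72065573 = -0.207
So phi_hat = [-0.1450, -0.2070].
Therefore phi_hat_1 = -0.1450.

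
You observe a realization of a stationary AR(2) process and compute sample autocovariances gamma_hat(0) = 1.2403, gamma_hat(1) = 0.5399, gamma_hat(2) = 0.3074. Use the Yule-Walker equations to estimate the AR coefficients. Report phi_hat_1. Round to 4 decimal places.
\hat\phi_{1} = 0.4040

The Yule-Walker equations for an AR(p) process read, in matrix form,
  Gamma_p phi = r_p,   with   (Gamma_p)_{ij} = gamma(|i - j|),
                       (r_p)_i = gamma(i),   i,j = 1..p.
Substitute the sample gammas (Toeplitz matrix and right-hand side of size 2):
  Gamma_p = [[1.2403, 0.5399], [0.5399, 1.2403]]
  r_p     = [0.5399, 0.3074]
Written out:
  1.2403 phi_1 + 0.5399 phi_2 = 0.5399
  0.5399 phi_1 + 1.2403 phi_2 = 0.3074
Solve by Cramer's rule:
  det = gamma(0)^2 - gamma(1)^2 = (1.2403)^2 - (0.5399)^2 = 1.53834409 - 0.29149201 = 1.24685208
  phi_hat_1 = [gamma(1) gamma(0) - gamma(1) gamma(2)] / det = [(0.5399)(1.2403) - (0.5399)(0.3074)] / 1.24685208 = 0.50367271 / 1.24685208 = 0.404
  phi_hat_2 = [gamma(0) gamma(2) - gamma(1)^2] / det = [(1.2403)(0.3074) - (0.5399)^2] / 1.24685208 = 0.08977621 / 1.24685208 = 0.072
So phi_hat = [0.4040, 0.0720].
Therefore phi_hat_1 = 0.4040.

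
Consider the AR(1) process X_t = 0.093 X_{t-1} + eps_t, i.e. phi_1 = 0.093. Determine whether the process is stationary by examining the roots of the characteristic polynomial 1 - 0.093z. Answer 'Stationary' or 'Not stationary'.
\text{Stationary}

The AR(p) characteristic polynomial is P(z) = 1 - 0.093z.
Stationarity requires all roots to lie outside the unit circle, i.e. |z| > 1 for every root.
This is linear in z: 1 + (-0.093) z = 0  =>  z = -1/(-0.093) = 10.752688,  |z| = 10.752688.
Moduli of all roots: 10.7527.
All moduli strictly greater than 1? Yes.
Verdict: Stationary.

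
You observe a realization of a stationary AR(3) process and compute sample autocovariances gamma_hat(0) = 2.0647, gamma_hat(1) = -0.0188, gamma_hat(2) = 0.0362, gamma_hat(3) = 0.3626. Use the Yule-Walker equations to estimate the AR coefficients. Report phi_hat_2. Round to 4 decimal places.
\hat\phi_{2} = 0.0190

The Yule-Walker equations for an AR(p) process read, in matrix form,
  Gamma_p phi = r_p,   with   (Gamma_p)_{ij} = gamma(|i - j|),
                       (r_p)_i = gamma(i),   i,j = 1..p.
Substitute the sample gammas (Toeplitz matrix and right-hand side of size 3):
  Gamma_p = [[2.0647, -0.0188, 0.0362], [-0.0188, 2.0647, -0.0188], [0.0362, -0.0188, 2.0647]]
  r_p     = [-0.0188, 0.0362, 0.3626]
Written out (R1..R3):
  (R1) 2.0647 phi_1 - 0.0188 phi_2 + 0.0362 phi_3 = -0.0188
  (R2) -0.0188 phi_1 + 2.0647 phi_2 - 0.0188 phi_3 = 0.0362
  (R3) 0.0362 phi_1 - 0.0188 phi_2 + 2.0647 phi_3 = 0.3626
Gaussian elimination:
  R2 <- R2 - (-0.0188/2.0647) R1 = R2 - (-0.009105) R1:  2.064529 phi_2 - 0.01847 phi_3 = 0.036029
  R3 <- R3 - (0.0362/2.0647) R1 = R3 - (0.017533) R1:  -0.01847 phi_2 + 2.064065 phi_3 = 0.36293
  R3 <- R3 - (-0.01847/2.064529) R2 = R3 - (-0.008947) R2:  2.0639 phi_3 = 0.363252
Back-substitution:
  phi_hat_3 = 0.363252 / 2.0639 = 0.176003
  phi_hat_2 = (0.036029 - (-0.01847)(0.176003)) / 2.064529 = 0.019026
  phi_hat_1 = (-0.0188 - (-0.0188)(0.019026) - (0.0362)(0.176003)) / 2.0647 = -0.012018
So phi_hat = [-0.0120, 0.0190, 0.1760].
Therefore phi_hat_2 = 0.0190.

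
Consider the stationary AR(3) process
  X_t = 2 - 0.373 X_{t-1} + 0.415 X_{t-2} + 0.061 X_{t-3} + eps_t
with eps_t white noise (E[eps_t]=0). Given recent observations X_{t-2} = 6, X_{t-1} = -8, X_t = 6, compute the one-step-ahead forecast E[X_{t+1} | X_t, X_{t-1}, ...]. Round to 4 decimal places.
E[X_{t+1} \mid \mathcal F_t] = -3.1920

For an AR(p) model X_t = c + sum_i phi_i X_{t-i} + eps_t, the
one-step-ahead conditional mean is
  E[X_{t+1} | X_t, ...] = c + sum_i phi_i X_{t+1-i}.
Substitute known values:
  E[X_{t+1} | ...] = 2 + (-0.373) * (6) + (0.415) * (-8) + (0.061) * (6)
                   = -3.1920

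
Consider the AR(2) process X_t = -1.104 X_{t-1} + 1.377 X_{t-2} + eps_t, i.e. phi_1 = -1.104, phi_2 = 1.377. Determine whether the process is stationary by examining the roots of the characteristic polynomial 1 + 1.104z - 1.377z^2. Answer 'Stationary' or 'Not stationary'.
\text{Not stationary}

The AR(p) characteristic polynomial is P(z) = 1 + 1.104z - 1.377z^2.
Stationarity requires all roots to lie outside the unit circle, i.e. |z| > 1 for every root.
Set 1 + (1.104) z + (-1.377) z^2 = 0, i.e. a z^2 + b z + c = 0 with a = -1.377, b = 1.104, c = 1.
Discriminant D = b^2 - 4ac = (1.104)^2 - 4*(-1.377)*1 = 1.218816 - (-5.508) = 6.726816.
D >= 0, so the roots are real: z = (-b +/- sqrt(D)) / (2a) = (-1.104 +/- 2.593611) / (-2.754).
  z_1 = (-1.104 + 2.593611) / (-2.754) = -0.5409,   |z_1| = 0.5409.
  z_2 = (-1.104 - 2.593611) / (-2.754) = 1.3426,   |z_2| = 1.3426.
Moduli of all roots: 0.5409, 1.3426.
All moduli strictly greater than 1? No.
Verdict: Not stationary.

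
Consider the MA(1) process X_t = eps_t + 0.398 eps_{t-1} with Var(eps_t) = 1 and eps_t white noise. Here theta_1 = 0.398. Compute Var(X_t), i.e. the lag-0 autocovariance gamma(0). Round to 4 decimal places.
\gamma(0) = 1.1584

For an MA(q) process X_t = eps_t + sum_i theta_i eps_{t-i} with
Var(eps_t) = sigma^2, the variance is
  gamma(0) = sigma^2 * (1 + sum_i theta_i^2).
  sum_i theta_i^2 = (0.398)^2 = 0.158404.
  gamma(0) = 1 * (1 + 0.158404) = 1 * 1.158404 = 1.158404, which rounds to 1.1584.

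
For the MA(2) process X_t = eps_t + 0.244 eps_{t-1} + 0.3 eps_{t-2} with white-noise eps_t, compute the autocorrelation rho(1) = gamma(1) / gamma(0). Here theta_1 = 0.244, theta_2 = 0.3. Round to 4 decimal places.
\rho(1) = 0.2759

For an MA(q) process with theta_0 = 1, the autocovariance is
  gamma(k) = sigma^2 * sum_{i=0..q-k} theta_i * theta_{i+k},
and rho(k) = gamma(k) / gamma(0). Sigma^2 cancels.
  numerator   = (1)*(0.244) + (0.244)*(0.3) = 0.3172.
  denominator = (1)^2 + (0.244)^2 + (0.3)^2 = 1.149536.
  rho(1) = 0.3172 / 1.149536 = 0.2759.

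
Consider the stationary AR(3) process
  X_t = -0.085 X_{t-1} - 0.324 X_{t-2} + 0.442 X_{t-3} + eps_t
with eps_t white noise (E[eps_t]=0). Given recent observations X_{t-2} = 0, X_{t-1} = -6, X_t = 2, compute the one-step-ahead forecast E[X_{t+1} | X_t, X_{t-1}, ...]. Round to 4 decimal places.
E[X_{t+1} \mid \mathcal F_t] = 1.7740

For an AR(p) model X_t = c + sum_i phi_i X_{t-i} + eps_t, the
one-step-ahead conditional mean is
  E[X_{t+1} | X_t, ...] = c + sum_i phi_i X_{t+1-i}.
Substitute known values:
  E[X_{t+1} | ...] = (-0.085) * (2) + (-0.324) * (-6) + (0.442) * (0)
                   = 1.7740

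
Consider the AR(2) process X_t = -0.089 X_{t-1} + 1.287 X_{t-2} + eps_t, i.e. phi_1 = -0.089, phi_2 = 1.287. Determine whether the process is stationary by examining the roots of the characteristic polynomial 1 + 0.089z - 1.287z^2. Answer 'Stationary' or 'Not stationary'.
\text{Not stationary}

The AR(p) characteristic polynomial is P(z) = 1 + 0.089z - 1.287z^2.
Stationarity requires all roots to lie outside the unit circle, i.e. |z| > 1 for every root.
Set 1 + (0.089) z + (-1.287) z^2 = 0, i.e. a z^2 + b z + c = 0 with a = -1.287, b = 0.089, c = 1.
Discriminant D = b^2 - 4ac = (0.089)^2 - 4*(-1.287)*1 = 0.007921 - (-5.148) = 5.155921.
D >= 0, so the roots are real: z = (-b +/- sqrt(D)) / (2a) = (-0.089 +/- 2.270665) / (-2.574).
  z_1 = (-0.089 + 2.270665) / (-2.574) = -0.8476,   |z_1| = 0.8476.
  z_2 = (-0.089 - 2.270665) / (-2.574) = 0.9167,   |z_2| = 0.9167.
Moduli of all roots: 0.8476, 0.9167.
All moduli strictly greater than 1? No.
Verdict: Not stationary.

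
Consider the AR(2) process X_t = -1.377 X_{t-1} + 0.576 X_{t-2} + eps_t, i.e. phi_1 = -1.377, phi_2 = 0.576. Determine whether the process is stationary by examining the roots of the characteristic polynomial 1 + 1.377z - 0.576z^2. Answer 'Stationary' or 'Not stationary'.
\text{Not stationary}

The AR(p) characteristic polynomial is P(z) = 1 + 1.377z - 0.576z^2.
Stationarity requires all roots to lie outside the unit circle, i.e. |z| > 1 for every root.
Set 1 + (1.377) z + (-0.576) z^2 = 0, i.e. a z^2 + b z + c = 0 with a = -0.576, b = 1.377, c = 1.
Discriminant D = b^2 - 4ac = (1.377)^2 - 4*(-0.576)*1 = 1.896129 - (-2.304) = 4.200129.
D >= 0, so the roots are real: z = (-b +/- sqrt(D)) / (2a) = (-1.377 +/- 2.049422) / (-1.152).
  z_1 = (-1.377 + 2.049422) / (-1.152) = -0.5837,   |z_1| = 0.5837.
  z_2 = (-1.377 - 2.049422) / (-1.152) = 2.9743,   |z_2| = 2.9743.
Moduli of all roots: 0.5837, 2.9743.
All moduli strictly greater than 1? No.
Verdict: Not stationary.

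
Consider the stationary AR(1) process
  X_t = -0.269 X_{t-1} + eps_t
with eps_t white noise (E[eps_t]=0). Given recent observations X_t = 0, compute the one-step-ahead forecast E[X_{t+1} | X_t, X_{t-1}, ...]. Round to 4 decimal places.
E[X_{t+1} \mid \mathcal F_t] = 0.0000

For an AR(p) model X_t = c + sum_i phi_i X_{t-i} + eps_t, the
one-step-ahead conditional mean is
  E[X_{t+1} | X_t, ...] = c + sum_i phi_i X_{t+1-i}.
Substitute known values:
  E[X_{t+1} | ...] = (-0.269) * (0)
                   = 0.0000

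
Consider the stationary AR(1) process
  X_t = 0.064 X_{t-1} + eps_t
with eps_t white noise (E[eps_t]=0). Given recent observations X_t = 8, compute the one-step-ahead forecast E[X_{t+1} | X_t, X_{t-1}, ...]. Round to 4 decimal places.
E[X_{t+1} \mid \mathcal F_t] = 0.5120

For an AR(p) model X_t = c + sum_i phi_i X_{t-i} + eps_t, the
one-step-ahead conditional mean is
  E[X_{t+1} | X_t, ...] = c + sum_i phi_i X_{t+1-i}.
Substitute known values:
  E[X_{t+1} | ...] = (0.064) * (8)
                   = 0.5120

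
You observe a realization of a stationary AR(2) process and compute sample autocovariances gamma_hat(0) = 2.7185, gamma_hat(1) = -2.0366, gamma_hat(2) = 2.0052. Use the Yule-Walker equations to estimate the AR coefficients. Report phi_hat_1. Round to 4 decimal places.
\hat\phi_{1} = -0.4480

The Yule-Walker equations for an AR(p) process read, in matrix form,
  Gamma_p phi = r_p,   with   (Gamma_p)_{ij} = gamma(|i - j|),
                       (r_p)_i = gamma(i),   i,j = 1..p.
Substitute the sample gammas (Toeplitz matrix and right-hand side of size 2):
  Gamma_p = [[2.7185, -2.0366], [-2.0366, 2.7185]]
  r_p     = [-2.0366, 2.0052]
Written out:
  2.7185 phi_1 - 2.0366 phi_2 = -2.0366
  -2.0366 phi_1 + 2.7185 phi_2 = 2.0052
Solve by Cramer's rule:
  det = gamma(0)^2 - gamma(1)^2 = (2.7185)^2 - (-2.0366)^2 = 7.39024225 - 4.14773956 = 3.24250269
  phi_hat_1 = [gamma(1) gamma(0) - gamma(1) gamma(2)] / det = [(-2.0366)(2.7185) - (-2.0366)(2.0052)] / 3.24250269 = -1.45270678 / 3.24250269 = -0.448
  phi_hat_2 = [gamma(0) gamma(2) - gamma(1)^2] / det = [(2.7185)(2.0052) - (-2.0366)^2] / 3.24250269 = 1.30339664 / 3.24250269 = 0.402
So phi_hat = [-0.4480, 0.4020].
Therefore phi_hat_1 = -0.4480.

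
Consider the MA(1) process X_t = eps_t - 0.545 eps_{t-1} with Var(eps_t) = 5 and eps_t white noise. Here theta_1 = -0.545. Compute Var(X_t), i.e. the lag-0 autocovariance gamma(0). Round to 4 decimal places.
\gamma(0) = 6.4851

For an MA(q) process X_t = eps_t + sum_i theta_i eps_{t-i} with
Var(eps_t) = sigma^2, the variance is
  gamma(0) = sigma^2 * (1 + sum_i theta_i^2).
  sum_i theta_i^2 = (-0.545)^2 = 0.297025.
  gamma(0) = 5 * (1 + 0.297025) = 5 * 1.297025 = 6.485125, which rounds to 6.4851.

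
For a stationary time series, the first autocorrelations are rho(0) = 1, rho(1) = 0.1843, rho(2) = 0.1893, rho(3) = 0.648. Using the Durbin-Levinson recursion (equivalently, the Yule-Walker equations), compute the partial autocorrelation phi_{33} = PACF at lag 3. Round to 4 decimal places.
\phi_{33} = 0.6260

The PACF at lag k is phi_{kk}, the last component of the solution
to the Yule-Walker system G_k phi = r_k where
  (G_k)_{ij} = rho(|i - j|), (r_k)_i = rho(i), i,j = 1..k.
Equivalently, Durbin-Levinson gives phi_{kk} iteratively:
  phi_{11} = rho(1)
  phi_{kk} = [rho(k) - sum_{j=1..k-1} phi_{k-1,j} rho(k-j)]
            / [1 - sum_{j=1..k-1} phi_{k-1,j} rho(j)],
  phi_{k,j} = phi_{k-1,j} - phi_{kk} phi_{k-1,k-j},  j = 1..k-1.
Step k = 1:
  phi_11 = rho(1) = 0.1843.
Step k = 2:
  phi_22 = [rho(2) - phi_11 rho(1)] / [1 - phi_11 rho(1)] = [0.1893 - (0.1843)(0.1843)] / [1 - (0.1843)(0.1843)]
         = 0.15533351 / 0.96603351 = 0.160795.
  Update: phi_21 = phi_11 - phi_22 phi_11 = 0.1843 - (0.160795)(0.1843) = 0.154665.
Step k = 3:
  phi_33 = [rho(3) - phi_21 rho(2) - phi_22 rho(1)] / [1 - phi_21 rho(1) - phi_22 rho(2)]
    numerator   = 0.648 - (0.154665)(0.1893) - (0.160795)(0.1843) = 0.58908728
    denominator = 1 - (0.154665)(0.1843) - (0.160795)(0.1893) = 0.94105663
  phi_33 = 0.58908728 / 0.94105663 = 0.626.
Therefore phi_{33} = 0.6260.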